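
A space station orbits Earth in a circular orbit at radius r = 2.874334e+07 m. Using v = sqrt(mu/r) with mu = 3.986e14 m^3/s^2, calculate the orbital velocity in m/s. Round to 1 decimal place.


Step 1: mu / r = 3.986e14 / 2.874334e+07 = 13867560.2766
Step 2: v = sqrt(13867560.2766) = 3723.9 m/s

3723.9


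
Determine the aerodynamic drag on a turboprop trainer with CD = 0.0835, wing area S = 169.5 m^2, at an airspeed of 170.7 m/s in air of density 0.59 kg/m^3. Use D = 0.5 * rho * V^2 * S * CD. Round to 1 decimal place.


Step 1: Dynamic pressure q = 0.5 * 0.59 * 170.7^2 = 8595.8545 Pa
Step 2: Drag D = q * S * CD = 8595.8545 * 169.5 * 0.0835
Step 3: D = 121659.3 N

121659.3


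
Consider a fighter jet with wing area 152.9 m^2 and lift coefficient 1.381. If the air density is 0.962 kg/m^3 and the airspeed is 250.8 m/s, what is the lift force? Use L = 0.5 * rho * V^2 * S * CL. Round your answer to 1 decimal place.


Step 1: Calculate dynamic pressure q = 0.5 * 0.962 * 250.8^2 = 0.5 * 0.962 * 62900.64 = 30255.2078 Pa
Step 2: Multiply by wing area and lift coefficient: L = 30255.2078 * 152.9 * 1.381
Step 3: L = 4626021.2787 * 1.381 = 6388535.4 N

6388535.4


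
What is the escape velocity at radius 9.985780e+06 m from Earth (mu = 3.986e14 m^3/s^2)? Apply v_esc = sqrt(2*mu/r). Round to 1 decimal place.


Step 1: 2*mu/r = 2 * 3.986e14 / 9.985780e+06 = 79833523.2701
Step 2: v_esc = sqrt(79833523.2701) = 8935.0 m/s

8935.0


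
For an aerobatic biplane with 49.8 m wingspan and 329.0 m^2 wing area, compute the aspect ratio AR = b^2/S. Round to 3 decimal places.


Step 1: b^2 = 49.8^2 = 2480.04
Step 2: AR = 2480.04 / 329.0 = 7.538

7.538


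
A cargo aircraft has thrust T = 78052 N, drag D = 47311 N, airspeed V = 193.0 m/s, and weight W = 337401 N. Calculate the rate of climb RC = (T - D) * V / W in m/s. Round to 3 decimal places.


Step 1: Excess thrust = T - D = 78052 - 47311 = 30741 N
Step 2: Excess power = 30741 * 193.0 = 5933013.0 W
Step 3: RC = 5933013.0 / 337401 = 17.584 m/s

17.584


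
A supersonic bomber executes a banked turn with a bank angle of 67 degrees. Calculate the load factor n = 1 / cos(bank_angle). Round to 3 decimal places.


Step 1: Convert 67 degrees to radians = 1.169371
Step 2: cos(67 deg) = 0.390731
Step 3: n = 1 / 0.390731 = 2.559

2.559


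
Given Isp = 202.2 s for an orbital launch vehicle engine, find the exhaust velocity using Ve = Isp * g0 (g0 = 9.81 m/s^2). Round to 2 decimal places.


Step 1: Ve = Isp * g0 = 202.2 * 9.81
Step 2: Ve = 1983.58 m/s

1983.58


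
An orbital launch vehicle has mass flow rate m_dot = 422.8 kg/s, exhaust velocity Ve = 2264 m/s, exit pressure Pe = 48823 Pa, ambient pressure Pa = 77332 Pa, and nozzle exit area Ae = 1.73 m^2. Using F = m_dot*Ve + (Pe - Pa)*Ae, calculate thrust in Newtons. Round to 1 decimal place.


Step 1: Momentum thrust = m_dot * Ve = 422.8 * 2264 = 957219.2 N
Step 2: Pressure thrust = (Pe - Pa) * Ae = (48823 - 77332) * 1.73 = -49320.57 N
Step 3: Total thrust F = 957219.2 + -49320.57 = 907898.6 N

907898.6


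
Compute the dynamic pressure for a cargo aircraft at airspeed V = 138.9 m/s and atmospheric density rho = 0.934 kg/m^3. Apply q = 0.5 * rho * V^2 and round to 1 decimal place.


Step 1: V^2 = 138.9^2 = 19293.21
Step 2: q = 0.5 * 0.934 * 19293.21
Step 3: q = 9009.9 Pa

9009.9


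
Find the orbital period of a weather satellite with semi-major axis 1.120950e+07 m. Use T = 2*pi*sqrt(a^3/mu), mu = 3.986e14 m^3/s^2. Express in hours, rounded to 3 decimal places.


Step 1: a^3 / mu = 1.408506e+21 / 3.986e14 = 3.533633e+06
Step 2: sqrt(3.533633e+06) = 1879.796 s
Step 3: T = 2*pi * 1879.796 = 11811.11 s
Step 4: T in hours = 11811.11 / 3600 = 3.281 hours

3.281


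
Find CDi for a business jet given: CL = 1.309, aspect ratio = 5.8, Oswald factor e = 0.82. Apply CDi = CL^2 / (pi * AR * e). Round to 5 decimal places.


Step 1: CL^2 = 1.309^2 = 1.713481
Step 2: pi * AR * e = 3.14159 * 5.8 * 0.82 = 14.941415
Step 3: CDi = 1.713481 / 14.941415 = 0.11468

0.11468


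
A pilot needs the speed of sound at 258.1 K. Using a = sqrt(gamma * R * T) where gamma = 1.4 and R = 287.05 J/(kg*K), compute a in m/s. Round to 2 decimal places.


Step 1: gamma * R * T = 1.4 * 287.05 * 258.1 = 103722.647
Step 2: a = sqrt(103722.647) = 322.06 m/s

322.06


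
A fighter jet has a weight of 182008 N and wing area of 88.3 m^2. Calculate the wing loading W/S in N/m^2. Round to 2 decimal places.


Step 1: Wing loading = W / S = 182008 / 88.3
Step 2: Wing loading = 2061.25 N/m^2

2061.25


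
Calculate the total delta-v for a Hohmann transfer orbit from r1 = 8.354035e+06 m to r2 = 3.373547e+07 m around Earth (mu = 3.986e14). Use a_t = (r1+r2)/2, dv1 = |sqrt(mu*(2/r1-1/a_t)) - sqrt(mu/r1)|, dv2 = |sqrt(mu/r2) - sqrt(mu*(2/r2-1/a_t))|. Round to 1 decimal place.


Step 1: Transfer semi-major axis a_t = (8.354035e+06 + 3.373547e+07) / 2 = 2.104475e+07 m
Step 2: v1 (circular at r1) = sqrt(mu/r1) = 6907.49 m/s
Step 3: v_t1 = sqrt(mu*(2/r1 - 1/a_t)) = 8745.65 m/s
Step 4: dv1 = |8745.65 - 6907.49| = 1838.15 m/s
Step 5: v2 (circular at r2) = 3437.36 m/s, v_t2 = 2165.72 m/s
Step 6: dv2 = |3437.36 - 2165.72| = 1271.65 m/s
Step 7: Total delta-v = 1838.15 + 1271.65 = 3109.8 m/s

3109.8


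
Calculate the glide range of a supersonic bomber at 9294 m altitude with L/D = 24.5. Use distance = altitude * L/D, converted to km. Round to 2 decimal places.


Step 1: Glide distance = altitude * L/D = 9294 * 24.5 = 227703.0 m
Step 2: Convert to km: 227703.0 / 1000 = 227.70 km

227.70


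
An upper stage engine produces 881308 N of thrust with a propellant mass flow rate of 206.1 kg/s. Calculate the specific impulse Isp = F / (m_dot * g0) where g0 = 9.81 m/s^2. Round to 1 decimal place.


Step 1: m_dot * g0 = 206.1 * 9.81 = 2021.84
Step 2: Isp = 881308 / 2021.84 = 435.9 s

435.9


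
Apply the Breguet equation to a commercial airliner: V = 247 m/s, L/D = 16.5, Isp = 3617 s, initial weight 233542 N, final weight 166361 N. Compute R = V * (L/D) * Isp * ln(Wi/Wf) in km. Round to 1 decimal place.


Step 1: Coefficient = V * (L/D) * Isp = 247 * 16.5 * 3617 = 14741083.5 m
Step 2: Wi/Wf = 233542 / 166361 = 1.403827
Step 3: ln(1.403827) = 0.339202
Step 4: R = 14741083.5 * 0.339202 = 5000202.2 m = 5000.2 km

5000.2


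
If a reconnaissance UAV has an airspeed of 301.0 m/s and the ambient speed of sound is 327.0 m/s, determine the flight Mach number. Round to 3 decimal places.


Step 1: M = V / a = 301.0 / 327.0
Step 2: M = 0.920

0.920


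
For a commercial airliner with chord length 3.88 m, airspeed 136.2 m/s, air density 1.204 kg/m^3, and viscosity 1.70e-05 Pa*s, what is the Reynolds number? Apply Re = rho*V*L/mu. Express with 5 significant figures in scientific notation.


Step 1: Numerator = rho * V * L = 1.204 * 136.2 * 3.88 = 636.261024
Step 2: Re = 636.261024 / 1.70e-05
Step 3: Re = 3.7427e+07

3.7427e+07


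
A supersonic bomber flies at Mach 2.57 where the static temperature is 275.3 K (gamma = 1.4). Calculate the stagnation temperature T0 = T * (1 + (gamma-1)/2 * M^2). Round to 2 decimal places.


Step 1: (gamma-1)/2 = 0.2
Step 2: M^2 = 6.6049
Step 3: 1 + 0.2 * 6.6049 = 2.32098
Step 4: T0 = 275.3 * 2.32098 = 638.97 K

638.97


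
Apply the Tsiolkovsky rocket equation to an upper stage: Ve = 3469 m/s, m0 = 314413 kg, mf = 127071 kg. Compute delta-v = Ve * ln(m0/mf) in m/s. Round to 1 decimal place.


Step 1: Mass ratio m0/mf = 314413 / 127071 = 2.47431
Step 2: ln(2.47431) = 0.905961
Step 3: delta-v = 3469 * 0.905961 = 3142.8 m/s

3142.8


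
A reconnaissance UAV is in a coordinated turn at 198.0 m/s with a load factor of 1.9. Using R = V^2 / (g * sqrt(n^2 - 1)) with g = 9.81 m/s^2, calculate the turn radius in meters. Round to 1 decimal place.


Step 1: V^2 = 198.0^2 = 39204.0
Step 2: n^2 - 1 = 1.9^2 - 1 = 2.61
Step 3: sqrt(2.61) = 1.615549
Step 4: R = 39204.0 / (9.81 * 1.615549) = 2473.7 m

2473.7


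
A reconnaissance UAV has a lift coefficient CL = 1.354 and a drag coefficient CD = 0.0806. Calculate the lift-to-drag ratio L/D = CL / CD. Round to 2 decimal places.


Step 1: L/D = CL / CD = 1.354 / 0.0806
Step 2: L/D = 16.80

16.80


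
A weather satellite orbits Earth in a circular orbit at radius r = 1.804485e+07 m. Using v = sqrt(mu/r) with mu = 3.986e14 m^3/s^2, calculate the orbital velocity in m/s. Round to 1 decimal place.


Step 1: mu / r = 3.986e14 / 1.804485e+07 = 22089405.0103
Step 2: v = sqrt(22089405.0103) = 4699.9 m/s

4699.9


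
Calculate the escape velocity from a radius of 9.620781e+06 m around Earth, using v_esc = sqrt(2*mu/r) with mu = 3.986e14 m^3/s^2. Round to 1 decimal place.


Step 1: 2*mu/r = 2 * 3.986e14 / 9.620781e+06 = 82862295.691
Step 2: v_esc = sqrt(82862295.691) = 9102.9 m/s

9102.9


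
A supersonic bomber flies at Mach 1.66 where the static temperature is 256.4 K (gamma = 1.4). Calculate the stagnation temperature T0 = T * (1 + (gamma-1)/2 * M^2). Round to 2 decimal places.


Step 1: (gamma-1)/2 = 0.2
Step 2: M^2 = 2.7556
Step 3: 1 + 0.2 * 2.7556 = 1.55112
Step 4: T0 = 256.4 * 1.55112 = 397.71 K

397.71


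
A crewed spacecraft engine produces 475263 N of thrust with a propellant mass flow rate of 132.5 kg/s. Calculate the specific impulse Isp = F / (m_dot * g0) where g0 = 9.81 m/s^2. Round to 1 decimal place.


Step 1: m_dot * g0 = 132.5 * 9.81 = 1299.83
Step 2: Isp = 475263 / 1299.83 = 365.6 s

365.6


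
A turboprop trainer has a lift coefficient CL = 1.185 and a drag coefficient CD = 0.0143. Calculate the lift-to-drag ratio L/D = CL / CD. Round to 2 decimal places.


Step 1: L/D = CL / CD = 1.185 / 0.0143
Step 2: L/D = 82.87

82.87


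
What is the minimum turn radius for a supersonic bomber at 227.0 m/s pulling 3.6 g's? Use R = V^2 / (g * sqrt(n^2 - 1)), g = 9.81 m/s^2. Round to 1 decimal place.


Step 1: V^2 = 227.0^2 = 51529.0
Step 2: n^2 - 1 = 3.6^2 - 1 = 11.96
Step 3: sqrt(11.96) = 3.458323
Step 4: R = 51529.0 / (9.81 * 3.458323) = 1518.9 m

1518.9


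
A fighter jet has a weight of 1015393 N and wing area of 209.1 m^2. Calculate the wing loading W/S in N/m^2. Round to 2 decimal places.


Step 1: Wing loading = W / S = 1015393 / 209.1
Step 2: Wing loading = 4856.02 N/m^2

4856.02


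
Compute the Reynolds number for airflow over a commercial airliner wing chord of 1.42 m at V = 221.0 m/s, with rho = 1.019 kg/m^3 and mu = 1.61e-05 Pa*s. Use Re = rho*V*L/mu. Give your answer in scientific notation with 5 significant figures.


Step 1: Numerator = rho * V * L = 1.019 * 221.0 * 1.42 = 319.78258
Step 2: Re = 319.78258 / 1.61e-05
Step 3: Re = 1.9862e+07

1.9862e+07


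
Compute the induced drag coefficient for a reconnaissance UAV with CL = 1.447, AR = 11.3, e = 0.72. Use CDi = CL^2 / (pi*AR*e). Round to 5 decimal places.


Step 1: CL^2 = 1.447^2 = 2.093809
Step 2: pi * AR * e = 3.14159 * 11.3 * 0.72 = 25.559998
Step 3: CDi = 2.093809 / 25.559998 = 0.08192

0.08192


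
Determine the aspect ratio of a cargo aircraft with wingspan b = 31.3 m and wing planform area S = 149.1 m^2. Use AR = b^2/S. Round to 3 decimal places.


Step 1: b^2 = 31.3^2 = 979.69
Step 2: AR = 979.69 / 149.1 = 6.571

6.571


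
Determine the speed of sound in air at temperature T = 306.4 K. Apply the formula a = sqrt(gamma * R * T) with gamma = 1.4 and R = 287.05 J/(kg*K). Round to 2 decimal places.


Step 1: gamma * R * T = 1.4 * 287.05 * 306.4 = 123132.968
Step 2: a = sqrt(123132.968) = 350.90 m/s

350.90


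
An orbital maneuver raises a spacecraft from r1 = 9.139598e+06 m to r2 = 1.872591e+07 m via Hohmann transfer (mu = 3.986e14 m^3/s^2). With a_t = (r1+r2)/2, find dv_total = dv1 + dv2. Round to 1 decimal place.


Step 1: Transfer semi-major axis a_t = (9.139598e+06 + 1.872591e+07) / 2 = 1.393275e+07 m
Step 2: v1 (circular at r1) = sqrt(mu/r1) = 6603.97 m/s
Step 3: v_t1 = sqrt(mu*(2/r1 - 1/a_t)) = 7656.11 m/s
Step 4: dv1 = |7656.11 - 6603.97| = 1052.14 m/s
Step 5: v2 (circular at r2) = 4613.68 m/s, v_t2 = 3736.73 m/s
Step 6: dv2 = |4613.68 - 3736.73| = 876.94 m/s
Step 7: Total delta-v = 1052.14 + 876.94 = 1929.1 m/s

1929.1


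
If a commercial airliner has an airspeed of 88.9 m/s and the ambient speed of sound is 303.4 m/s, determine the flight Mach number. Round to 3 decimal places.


Step 1: M = V / a = 88.9 / 303.4
Step 2: M = 0.293

0.293


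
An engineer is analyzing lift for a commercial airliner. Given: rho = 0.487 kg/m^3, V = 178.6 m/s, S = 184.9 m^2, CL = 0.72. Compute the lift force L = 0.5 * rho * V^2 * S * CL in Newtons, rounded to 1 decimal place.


Step 1: Calculate dynamic pressure q = 0.5 * 0.487 * 178.6^2 = 0.5 * 0.487 * 31897.96 = 7767.1533 Pa
Step 2: Multiply by wing area and lift coefficient: L = 7767.1533 * 184.9 * 0.72
Step 3: L = 1436146.6378 * 0.72 = 1034025.6 N

1034025.6


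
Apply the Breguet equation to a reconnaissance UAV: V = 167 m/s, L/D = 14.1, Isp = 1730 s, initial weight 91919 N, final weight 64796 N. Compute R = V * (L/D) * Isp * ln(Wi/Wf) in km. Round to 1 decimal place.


Step 1: Coefficient = V * (L/D) * Isp = 167 * 14.1 * 1730 = 4073631.0 m
Step 2: Wi/Wf = 91919 / 64796 = 1.418591
Step 3: ln(1.418591) = 0.349664
Step 4: R = 4073631.0 * 0.349664 = 1424401.6 m = 1424.4 km

1424.4


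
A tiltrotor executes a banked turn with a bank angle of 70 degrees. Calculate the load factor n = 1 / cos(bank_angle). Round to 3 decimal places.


Step 1: Convert 70 degrees to radians = 1.22173
Step 2: cos(70 deg) = 0.34202
Step 3: n = 1 / 0.34202 = 2.924

2.924


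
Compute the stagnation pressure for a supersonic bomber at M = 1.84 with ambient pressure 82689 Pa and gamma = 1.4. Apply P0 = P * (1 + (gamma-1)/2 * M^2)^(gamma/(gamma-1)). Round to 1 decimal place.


Step 1: (gamma-1)/2 * M^2 = 0.2 * 3.3856 = 0.67712
Step 2: 1 + 0.67712 = 1.67712
Step 3: Exponent gamma/(gamma-1) = 3.5
Step 4: P0 = 82689 * 1.67712^3.5 = 505152.2 Pa

505152.2


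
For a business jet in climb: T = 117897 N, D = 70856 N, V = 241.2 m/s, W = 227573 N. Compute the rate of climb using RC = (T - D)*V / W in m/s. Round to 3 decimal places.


Step 1: Excess thrust = T - D = 117897 - 70856 = 47041 N
Step 2: Excess power = 47041 * 241.2 = 11346289.2 W
Step 3: RC = 11346289.2 / 227573 = 49.858 m/s

49.858


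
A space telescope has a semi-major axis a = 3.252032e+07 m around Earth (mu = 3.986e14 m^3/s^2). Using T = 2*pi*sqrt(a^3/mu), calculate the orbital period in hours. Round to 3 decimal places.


Step 1: a^3 / mu = 3.439255e+22 / 3.986e14 = 8.628338e+07
Step 2: sqrt(8.628338e+07) = 9288.8846 s
Step 3: T = 2*pi * 9288.8846 = 58363.78 s
Step 4: T in hours = 58363.78 / 3600 = 16.212 hours

16.212


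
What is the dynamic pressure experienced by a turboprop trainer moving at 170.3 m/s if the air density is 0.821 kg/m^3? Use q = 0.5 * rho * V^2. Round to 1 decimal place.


Step 1: V^2 = 170.3^2 = 29002.09
Step 2: q = 0.5 * 0.821 * 29002.09
Step 3: q = 11905.4 Pa

11905.4


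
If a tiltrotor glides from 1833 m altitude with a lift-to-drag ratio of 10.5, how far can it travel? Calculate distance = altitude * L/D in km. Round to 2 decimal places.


Step 1: Glide distance = altitude * L/D = 1833 * 10.5 = 19246.5 m
Step 2: Convert to km: 19246.5 / 1000 = 19.25 km

19.25


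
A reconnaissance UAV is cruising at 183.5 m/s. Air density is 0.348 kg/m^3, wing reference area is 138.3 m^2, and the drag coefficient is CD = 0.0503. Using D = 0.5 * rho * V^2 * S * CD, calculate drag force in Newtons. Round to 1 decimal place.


Step 1: Dynamic pressure q = 0.5 * 0.348 * 183.5^2 = 5858.9715 Pa
Step 2: Drag D = q * S * CD = 5858.9715 * 138.3 * 0.0503
Step 3: D = 40757.9 N

40757.9


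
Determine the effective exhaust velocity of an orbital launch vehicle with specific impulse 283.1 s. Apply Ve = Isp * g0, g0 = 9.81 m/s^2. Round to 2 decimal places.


Step 1: Ve = Isp * g0 = 283.1 * 9.81
Step 2: Ve = 2777.21 m/s

2777.21


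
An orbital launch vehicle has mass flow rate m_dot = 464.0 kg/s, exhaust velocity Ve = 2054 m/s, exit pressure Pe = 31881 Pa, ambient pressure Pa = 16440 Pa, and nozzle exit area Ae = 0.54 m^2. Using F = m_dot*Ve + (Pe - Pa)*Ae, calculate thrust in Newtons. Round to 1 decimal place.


Step 1: Momentum thrust = m_dot * Ve = 464.0 * 2054 = 953056.0 N
Step 2: Pressure thrust = (Pe - Pa) * Ae = (31881 - 16440) * 0.54 = 8338.14 N
Step 3: Total thrust F = 953056.0 + 8338.14 = 961394.1 N

961394.1


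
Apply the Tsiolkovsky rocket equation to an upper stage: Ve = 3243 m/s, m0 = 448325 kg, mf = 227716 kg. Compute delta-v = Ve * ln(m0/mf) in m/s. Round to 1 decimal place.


Step 1: Mass ratio m0/mf = 448325 / 227716 = 1.96879
Step 2: ln(1.96879) = 0.677419
Step 3: delta-v = 3243 * 0.677419 = 2196.9 m/s

2196.9


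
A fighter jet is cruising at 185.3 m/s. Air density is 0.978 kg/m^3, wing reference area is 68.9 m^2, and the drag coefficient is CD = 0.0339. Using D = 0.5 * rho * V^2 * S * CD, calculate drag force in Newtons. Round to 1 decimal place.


Step 1: Dynamic pressure q = 0.5 * 0.978 * 185.3^2 = 16790.348 Pa
Step 2: Drag D = q * S * CD = 16790.348 * 68.9 * 0.0339
Step 3: D = 39217.4 N

39217.4


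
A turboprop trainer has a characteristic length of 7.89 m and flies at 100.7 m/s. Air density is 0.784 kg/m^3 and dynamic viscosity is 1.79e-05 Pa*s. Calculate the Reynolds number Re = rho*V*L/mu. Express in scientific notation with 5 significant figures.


Step 1: Numerator = rho * V * L = 0.784 * 100.7 * 7.89 = 622.906032
Step 2: Re = 622.906032 / 1.79e-05
Step 3: Re = 3.4799e+07

3.4799e+07


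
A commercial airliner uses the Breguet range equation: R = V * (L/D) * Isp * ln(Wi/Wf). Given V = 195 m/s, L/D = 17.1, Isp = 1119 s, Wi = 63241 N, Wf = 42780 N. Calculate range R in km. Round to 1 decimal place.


Step 1: Coefficient = V * (L/D) * Isp = 195 * 17.1 * 1119 = 3731305.5 m
Step 2: Wi/Wf = 63241 / 42780 = 1.478284
Step 3: ln(1.478284) = 0.390882
Step 4: R = 3731305.5 * 0.390882 = 1458500.6 m = 1458.5 km

1458.5


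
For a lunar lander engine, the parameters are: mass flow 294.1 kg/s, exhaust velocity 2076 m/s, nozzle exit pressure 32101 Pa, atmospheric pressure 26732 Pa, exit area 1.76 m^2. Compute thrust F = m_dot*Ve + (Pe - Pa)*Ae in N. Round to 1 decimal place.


Step 1: Momentum thrust = m_dot * Ve = 294.1 * 2076 = 610551.6 N
Step 2: Pressure thrust = (Pe - Pa) * Ae = (32101 - 26732) * 1.76 = 9449.44 N
Step 3: Total thrust F = 610551.6 + 9449.44 = 620001.0 N

620001.0


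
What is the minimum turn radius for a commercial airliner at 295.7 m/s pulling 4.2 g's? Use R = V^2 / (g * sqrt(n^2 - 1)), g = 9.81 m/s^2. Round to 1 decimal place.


Step 1: V^2 = 295.7^2 = 87438.49
Step 2: n^2 - 1 = 4.2^2 - 1 = 16.64
Step 3: sqrt(16.64) = 4.079216
Step 4: R = 87438.49 / (9.81 * 4.079216) = 2185.0 m

2185.0


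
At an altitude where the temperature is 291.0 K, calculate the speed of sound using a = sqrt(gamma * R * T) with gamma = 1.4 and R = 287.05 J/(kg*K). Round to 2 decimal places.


Step 1: gamma * R * T = 1.4 * 287.05 * 291.0 = 116944.17
Step 2: a = sqrt(116944.17) = 341.97 m/s

341.97


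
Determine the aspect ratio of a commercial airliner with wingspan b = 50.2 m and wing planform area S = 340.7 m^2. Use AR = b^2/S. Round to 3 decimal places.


Step 1: b^2 = 50.2^2 = 2520.04
Step 2: AR = 2520.04 / 340.7 = 7.397

7.397


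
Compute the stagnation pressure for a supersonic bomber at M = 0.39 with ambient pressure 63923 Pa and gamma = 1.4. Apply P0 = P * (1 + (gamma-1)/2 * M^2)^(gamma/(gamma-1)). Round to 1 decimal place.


Step 1: (gamma-1)/2 * M^2 = 0.2 * 0.1521 = 0.03042
Step 2: 1 + 0.03042 = 1.03042
Step 3: Exponent gamma/(gamma-1) = 3.5
Step 4: P0 = 63923 * 1.03042^3.5 = 70991.6 Pa

70991.6


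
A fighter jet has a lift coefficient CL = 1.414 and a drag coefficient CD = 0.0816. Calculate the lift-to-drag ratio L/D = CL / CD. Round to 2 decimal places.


Step 1: L/D = CL / CD = 1.414 / 0.0816
Step 2: L/D = 17.33

17.33


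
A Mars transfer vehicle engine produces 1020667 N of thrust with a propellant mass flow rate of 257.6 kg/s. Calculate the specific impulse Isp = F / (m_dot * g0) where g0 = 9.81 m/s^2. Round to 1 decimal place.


Step 1: m_dot * g0 = 257.6 * 9.81 = 2527.06
Step 2: Isp = 1020667 / 2527.06 = 403.9 s

403.9


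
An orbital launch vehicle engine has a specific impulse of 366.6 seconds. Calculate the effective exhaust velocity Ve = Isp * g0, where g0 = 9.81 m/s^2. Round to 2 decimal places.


Step 1: Ve = Isp * g0 = 366.6 * 9.81
Step 2: Ve = 3596.35 m/s

3596.35


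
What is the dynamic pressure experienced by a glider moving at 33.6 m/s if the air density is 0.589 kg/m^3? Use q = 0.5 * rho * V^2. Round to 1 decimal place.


Step 1: V^2 = 33.6^2 = 1128.96
Step 2: q = 0.5 * 0.589 * 1128.96
Step 3: q = 332.5 Pa

332.5


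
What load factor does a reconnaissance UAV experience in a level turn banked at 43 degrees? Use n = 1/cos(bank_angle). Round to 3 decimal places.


Step 1: Convert 43 degrees to radians = 0.750492
Step 2: cos(43 deg) = 0.731354
Step 3: n = 1 / 0.731354 = 1.367

1.367


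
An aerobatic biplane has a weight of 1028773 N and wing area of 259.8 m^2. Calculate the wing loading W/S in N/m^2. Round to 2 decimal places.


Step 1: Wing loading = W / S = 1028773 / 259.8
Step 2: Wing loading = 3959.87 N/m^2

3959.87


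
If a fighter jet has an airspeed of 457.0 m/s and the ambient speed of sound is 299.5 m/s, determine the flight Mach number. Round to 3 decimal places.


Step 1: M = V / a = 457.0 / 299.5
Step 2: M = 1.526

1.526


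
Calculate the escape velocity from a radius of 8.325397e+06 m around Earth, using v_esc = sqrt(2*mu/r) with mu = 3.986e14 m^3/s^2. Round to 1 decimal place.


Step 1: 2*mu/r = 2 * 3.986e14 / 8.325397e+06 = 95755193.416
Step 2: v_esc = sqrt(95755193.416) = 9785.5 m/s

9785.5


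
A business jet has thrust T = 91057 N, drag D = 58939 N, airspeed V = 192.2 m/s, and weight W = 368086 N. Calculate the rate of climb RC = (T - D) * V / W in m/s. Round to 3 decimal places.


Step 1: Excess thrust = T - D = 91057 - 58939 = 32118 N
Step 2: Excess power = 32118 * 192.2 = 6173079.6 W
Step 3: RC = 6173079.6 / 368086 = 16.771 m/s

16.771


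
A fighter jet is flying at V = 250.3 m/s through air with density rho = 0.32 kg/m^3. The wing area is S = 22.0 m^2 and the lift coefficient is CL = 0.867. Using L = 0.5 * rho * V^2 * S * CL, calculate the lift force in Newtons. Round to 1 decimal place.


Step 1: Calculate dynamic pressure q = 0.5 * 0.32 * 250.3^2 = 0.5 * 0.32 * 62650.09 = 10024.0144 Pa
Step 2: Multiply by wing area and lift coefficient: L = 10024.0144 * 22.0 * 0.867
Step 3: L = 220528.3168 * 0.867 = 191198.1 N

191198.1


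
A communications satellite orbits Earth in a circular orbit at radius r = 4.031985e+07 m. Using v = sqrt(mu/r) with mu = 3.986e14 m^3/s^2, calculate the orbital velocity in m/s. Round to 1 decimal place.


Step 1: mu / r = 3.986e14 / 4.031985e+07 = 9885949.4765
Step 2: v = sqrt(9885949.4765) = 3144.2 m/s

3144.2


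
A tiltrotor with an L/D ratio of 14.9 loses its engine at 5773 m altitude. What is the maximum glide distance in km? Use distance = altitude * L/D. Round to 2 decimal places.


Step 1: Glide distance = altitude * L/D = 5773 * 14.9 = 86017.7 m
Step 2: Convert to km: 86017.7 / 1000 = 86.02 km

86.02


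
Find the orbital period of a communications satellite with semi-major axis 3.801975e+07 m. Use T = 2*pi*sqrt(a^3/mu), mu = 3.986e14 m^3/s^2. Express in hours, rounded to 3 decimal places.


Step 1: a^3 / mu = 5.495760e+22 / 3.986e14 = 1.378766e+08
Step 2: sqrt(1.378766e+08) = 11742.0855 s
Step 3: T = 2*pi * 11742.0855 = 73777.7 s
Step 4: T in hours = 73777.7 / 3600 = 20.494 hours

20.494


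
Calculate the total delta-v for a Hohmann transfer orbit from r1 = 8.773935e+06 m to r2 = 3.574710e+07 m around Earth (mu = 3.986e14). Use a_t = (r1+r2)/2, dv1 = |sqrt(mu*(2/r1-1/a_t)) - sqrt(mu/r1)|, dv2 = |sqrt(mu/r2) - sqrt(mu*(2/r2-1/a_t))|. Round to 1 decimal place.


Step 1: Transfer semi-major axis a_t = (8.773935e+06 + 3.574710e+07) / 2 = 2.226052e+07 m
Step 2: v1 (circular at r1) = sqrt(mu/r1) = 6740.18 m/s
Step 3: v_t1 = sqrt(mu*(2/r1 - 1/a_t)) = 8541.3 m/s
Step 4: dv1 = |8541.3 - 6740.18| = 1801.13 m/s
Step 5: v2 (circular at r2) = 3339.24 m/s, v_t2 = 2096.42 m/s
Step 6: dv2 = |3339.24 - 2096.42| = 1242.83 m/s
Step 7: Total delta-v = 1801.13 + 1242.83 = 3044.0 m/s

3044.0


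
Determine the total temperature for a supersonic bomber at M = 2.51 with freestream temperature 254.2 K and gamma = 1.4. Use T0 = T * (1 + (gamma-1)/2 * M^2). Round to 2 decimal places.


Step 1: (gamma-1)/2 = 0.2
Step 2: M^2 = 6.3001
Step 3: 1 + 0.2 * 6.3001 = 2.26002
Step 4: T0 = 254.2 * 2.26002 = 574.50 K

574.50


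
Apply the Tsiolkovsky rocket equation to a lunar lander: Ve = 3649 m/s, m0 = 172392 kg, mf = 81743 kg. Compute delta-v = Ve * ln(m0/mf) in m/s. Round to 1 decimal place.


Step 1: Mass ratio m0/mf = 172392 / 81743 = 2.108951
Step 2: ln(2.108951) = 0.746191
Step 3: delta-v = 3649 * 0.746191 = 2722.9 m/s

2722.9


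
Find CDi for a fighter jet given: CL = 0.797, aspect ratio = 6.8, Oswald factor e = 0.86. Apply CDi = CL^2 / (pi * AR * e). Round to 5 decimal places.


Step 1: CL^2 = 0.797^2 = 0.635209
Step 2: pi * AR * e = 3.14159 * 6.8 * 0.86 = 18.372034
Step 3: CDi = 0.635209 / 18.372034 = 0.03457

0.03457


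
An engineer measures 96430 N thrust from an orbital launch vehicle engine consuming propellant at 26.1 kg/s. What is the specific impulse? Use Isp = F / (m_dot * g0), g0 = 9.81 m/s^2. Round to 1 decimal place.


Step 1: m_dot * g0 = 26.1 * 9.81 = 256.04
Step 2: Isp = 96430 / 256.04 = 376.6 s

376.6


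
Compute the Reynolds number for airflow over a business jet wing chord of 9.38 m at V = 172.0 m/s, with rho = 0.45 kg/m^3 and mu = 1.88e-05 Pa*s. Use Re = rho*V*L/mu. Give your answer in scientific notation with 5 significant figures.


Step 1: Numerator = rho * V * L = 0.45 * 172.0 * 9.38 = 726.012
Step 2: Re = 726.012 / 1.88e-05
Step 3: Re = 3.8618e+07

3.8618e+07


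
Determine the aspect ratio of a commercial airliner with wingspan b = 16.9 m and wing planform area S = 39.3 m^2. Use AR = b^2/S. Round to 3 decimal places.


Step 1: b^2 = 16.9^2 = 285.61
Step 2: AR = 285.61 / 39.3 = 7.267

7.267


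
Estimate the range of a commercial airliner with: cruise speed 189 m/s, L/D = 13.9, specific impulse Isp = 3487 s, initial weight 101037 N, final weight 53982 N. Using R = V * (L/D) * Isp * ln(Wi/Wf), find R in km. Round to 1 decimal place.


Step 1: Coefficient = V * (L/D) * Isp = 189 * 13.9 * 3487 = 9160697.7 m
Step 2: Wi/Wf = 101037 / 53982 = 1.871679
Step 3: ln(1.871679) = 0.626836
Step 4: R = 9160697.7 * 0.626836 = 5742256.3 m = 5742.3 km

5742.3


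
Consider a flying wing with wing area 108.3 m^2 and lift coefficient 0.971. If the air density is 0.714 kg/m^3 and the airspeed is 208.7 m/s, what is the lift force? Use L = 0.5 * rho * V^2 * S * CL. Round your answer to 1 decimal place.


Step 1: Calculate dynamic pressure q = 0.5 * 0.714 * 208.7^2 = 0.5 * 0.714 * 43555.69 = 15549.3813 Pa
Step 2: Multiply by wing area and lift coefficient: L = 15549.3813 * 108.3 * 0.971
Step 3: L = 1683997.998 * 0.971 = 1635162.1 N

1635162.1


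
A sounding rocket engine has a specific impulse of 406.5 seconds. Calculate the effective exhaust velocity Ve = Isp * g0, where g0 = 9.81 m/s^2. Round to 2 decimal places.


Step 1: Ve = Isp * g0 = 406.5 * 9.81
Step 2: Ve = 3987.77 m/s

3987.77


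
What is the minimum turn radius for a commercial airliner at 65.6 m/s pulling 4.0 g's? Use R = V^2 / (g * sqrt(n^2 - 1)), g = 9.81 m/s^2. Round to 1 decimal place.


Step 1: V^2 = 65.6^2 = 4303.36
Step 2: n^2 - 1 = 4.0^2 - 1 = 15.0
Step 3: sqrt(15.0) = 3.872983
Step 4: R = 4303.36 / (9.81 * 3.872983) = 113.3 m

113.3


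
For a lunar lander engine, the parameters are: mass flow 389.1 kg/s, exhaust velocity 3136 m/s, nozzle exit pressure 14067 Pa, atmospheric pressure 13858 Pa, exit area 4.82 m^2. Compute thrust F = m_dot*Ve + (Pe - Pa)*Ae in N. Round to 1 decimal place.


Step 1: Momentum thrust = m_dot * Ve = 389.1 * 3136 = 1220217.6 N
Step 2: Pressure thrust = (Pe - Pa) * Ae = (14067 - 13858) * 4.82 = 1007.38 N
Step 3: Total thrust F = 1220217.6 + 1007.38 = 1221225.0 N

1221225.0


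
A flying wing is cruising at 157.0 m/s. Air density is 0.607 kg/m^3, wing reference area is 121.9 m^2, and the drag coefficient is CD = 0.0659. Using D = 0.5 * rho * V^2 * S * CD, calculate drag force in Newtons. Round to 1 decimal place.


Step 1: Dynamic pressure q = 0.5 * 0.607 * 157.0^2 = 7480.9715 Pa
Step 2: Drag D = q * S * CD = 7480.9715 * 121.9 * 0.0659
Step 3: D = 60096.2 N

60096.2


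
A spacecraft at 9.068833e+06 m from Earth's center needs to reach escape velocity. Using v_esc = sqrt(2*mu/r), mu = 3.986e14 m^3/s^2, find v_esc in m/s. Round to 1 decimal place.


Step 1: 2*mu/r = 2 * 3.986e14 / 9.068833e+06 = 87905466.9989
Step 2: v_esc = sqrt(87905466.9989) = 9375.8 m/s

9375.8


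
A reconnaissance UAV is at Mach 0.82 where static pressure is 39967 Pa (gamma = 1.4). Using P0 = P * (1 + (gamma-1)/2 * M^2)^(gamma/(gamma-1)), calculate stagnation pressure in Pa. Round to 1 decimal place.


Step 1: (gamma-1)/2 * M^2 = 0.2 * 0.6724 = 0.13448
Step 2: 1 + 0.13448 = 1.13448
Step 3: Exponent gamma/(gamma-1) = 3.5
Step 4: P0 = 39967 * 1.13448^3.5 = 62157.1 Pa

62157.1


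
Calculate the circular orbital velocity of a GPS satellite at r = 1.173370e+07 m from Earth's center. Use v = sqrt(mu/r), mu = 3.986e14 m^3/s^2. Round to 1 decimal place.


Step 1: mu / r = 3.986e14 / 1.173370e+07 = 33970529.33
Step 2: v = sqrt(33970529.33) = 5828.4 m/s

5828.4


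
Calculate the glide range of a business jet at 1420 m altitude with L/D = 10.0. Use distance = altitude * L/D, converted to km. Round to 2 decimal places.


Step 1: Glide distance = altitude * L/D = 1420 * 10.0 = 14200.0 m
Step 2: Convert to km: 14200.0 / 1000 = 14.20 km

14.20


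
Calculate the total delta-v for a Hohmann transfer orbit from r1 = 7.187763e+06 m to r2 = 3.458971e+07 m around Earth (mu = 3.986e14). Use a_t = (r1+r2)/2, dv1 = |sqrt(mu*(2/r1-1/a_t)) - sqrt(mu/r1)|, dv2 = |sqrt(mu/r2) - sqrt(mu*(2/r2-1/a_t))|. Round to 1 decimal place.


Step 1: Transfer semi-major axis a_t = (7.187763e+06 + 3.458971e+07) / 2 = 2.088874e+07 m
Step 2: v1 (circular at r1) = sqrt(mu/r1) = 7446.84 m/s
Step 3: v_t1 = sqrt(mu*(2/r1 - 1/a_t)) = 9582.73 m/s
Step 4: dv1 = |9582.73 - 7446.84| = 2135.89 m/s
Step 5: v2 (circular at r2) = 3394.65 m/s, v_t2 = 1991.3 m/s
Step 6: dv2 = |3394.65 - 1991.3| = 1403.35 m/s
Step 7: Total delta-v = 2135.89 + 1403.35 = 3539.2 m/s

3539.2


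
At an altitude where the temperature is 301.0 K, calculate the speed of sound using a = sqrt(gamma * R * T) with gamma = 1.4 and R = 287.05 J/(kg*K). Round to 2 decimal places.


Step 1: gamma * R * T = 1.4 * 287.05 * 301.0 = 120962.87
Step 2: a = sqrt(120962.87) = 347.80 m/s

347.80


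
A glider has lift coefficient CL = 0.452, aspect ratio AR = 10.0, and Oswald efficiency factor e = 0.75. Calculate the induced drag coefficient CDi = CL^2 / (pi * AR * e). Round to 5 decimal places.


Step 1: CL^2 = 0.452^2 = 0.204304
Step 2: pi * AR * e = 3.14159 * 10.0 * 0.75 = 23.561945
Step 3: CDi = 0.204304 / 23.561945 = 0.00867

0.00867


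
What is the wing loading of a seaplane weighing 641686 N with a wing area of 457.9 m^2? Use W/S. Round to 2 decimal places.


Step 1: Wing loading = W / S = 641686 / 457.9
Step 2: Wing loading = 1401.37 N/m^2

1401.37


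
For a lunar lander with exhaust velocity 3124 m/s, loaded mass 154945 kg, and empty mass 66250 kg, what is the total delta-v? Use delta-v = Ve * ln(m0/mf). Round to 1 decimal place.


Step 1: Mass ratio m0/mf = 154945 / 66250 = 2.338792
Step 2: ln(2.338792) = 0.849635
Step 3: delta-v = 3124 * 0.849635 = 2654.3 m/s

2654.3


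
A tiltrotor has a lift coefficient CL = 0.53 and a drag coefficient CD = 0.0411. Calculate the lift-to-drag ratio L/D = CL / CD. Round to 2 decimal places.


Step 1: L/D = CL / CD = 0.53 / 0.0411
Step 2: L/D = 12.90

12.90


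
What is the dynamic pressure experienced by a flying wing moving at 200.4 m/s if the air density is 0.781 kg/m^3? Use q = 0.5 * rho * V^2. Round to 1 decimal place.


Step 1: V^2 = 200.4^2 = 40160.16
Step 2: q = 0.5 * 0.781 * 40160.16
Step 3: q = 15682.5 Pa

15682.5


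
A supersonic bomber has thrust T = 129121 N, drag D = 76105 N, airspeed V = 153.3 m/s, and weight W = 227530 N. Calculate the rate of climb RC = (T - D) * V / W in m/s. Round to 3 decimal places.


Step 1: Excess thrust = T - D = 129121 - 76105 = 53016 N
Step 2: Excess power = 53016 * 153.3 = 8127352.8 W
Step 3: RC = 8127352.8 / 227530 = 35.720 m/s

35.720


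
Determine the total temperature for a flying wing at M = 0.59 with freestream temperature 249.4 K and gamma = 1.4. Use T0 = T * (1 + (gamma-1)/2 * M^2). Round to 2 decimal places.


Step 1: (gamma-1)/2 = 0.2
Step 2: M^2 = 0.3481
Step 3: 1 + 0.2 * 0.3481 = 1.06962
Step 4: T0 = 249.4 * 1.06962 = 266.76 K

266.76


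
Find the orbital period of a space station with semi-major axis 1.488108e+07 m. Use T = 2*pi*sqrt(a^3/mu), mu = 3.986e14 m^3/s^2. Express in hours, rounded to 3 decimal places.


Step 1: a^3 / mu = 3.295364e+21 / 3.986e14 = 8.267345e+06
Step 2: sqrt(8.267345e+06) = 2875.2991 s
Step 3: T = 2*pi * 2875.2991 = 18066.04 s
Step 4: T in hours = 18066.04 / 3600 = 5.018 hours

5.018


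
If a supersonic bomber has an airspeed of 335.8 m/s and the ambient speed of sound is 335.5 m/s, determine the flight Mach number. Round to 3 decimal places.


Step 1: M = V / a = 335.8 / 335.5
Step 2: M = 1.001

1.001


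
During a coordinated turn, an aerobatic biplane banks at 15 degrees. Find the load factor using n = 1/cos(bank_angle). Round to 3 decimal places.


Step 1: Convert 15 degrees to radians = 0.261799
Step 2: cos(15 deg) = 0.965926
Step 3: n = 1 / 0.965926 = 1.035

1.035


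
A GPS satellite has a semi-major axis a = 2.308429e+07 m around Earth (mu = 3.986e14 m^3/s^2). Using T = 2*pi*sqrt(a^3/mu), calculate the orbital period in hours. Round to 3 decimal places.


Step 1: a^3 / mu = 1.230126e+22 / 3.986e14 = 3.086116e+07
Step 2: sqrt(3.086116e+07) = 5555.2823 s
Step 3: T = 2*pi * 5555.2823 = 34904.87 s
Step 4: T in hours = 34904.87 / 3600 = 9.696 hours

9.696


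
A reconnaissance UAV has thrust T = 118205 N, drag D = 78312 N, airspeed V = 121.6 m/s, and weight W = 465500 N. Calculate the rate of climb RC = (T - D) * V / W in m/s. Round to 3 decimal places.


Step 1: Excess thrust = T - D = 118205 - 78312 = 39893 N
Step 2: Excess power = 39893 * 121.6 = 4850988.8 W
Step 3: RC = 4850988.8 / 465500 = 10.421 m/s

10.421


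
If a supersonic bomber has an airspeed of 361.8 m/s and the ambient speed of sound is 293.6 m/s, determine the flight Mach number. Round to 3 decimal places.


Step 1: M = V / a = 361.8 / 293.6
Step 2: M = 1.232

1.232


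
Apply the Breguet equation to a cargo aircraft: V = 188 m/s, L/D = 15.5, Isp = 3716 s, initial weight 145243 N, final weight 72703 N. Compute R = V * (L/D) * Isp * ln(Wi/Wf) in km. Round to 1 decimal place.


Step 1: Coefficient = V * (L/D) * Isp = 188 * 15.5 * 3716 = 10828424.0 m
Step 2: Wi/Wf = 145243 / 72703 = 1.997758
Step 3: ln(1.997758) = 0.692026
Step 4: R = 10828424.0 * 0.692026 = 7493546.1 m = 7493.5 km

7493.5


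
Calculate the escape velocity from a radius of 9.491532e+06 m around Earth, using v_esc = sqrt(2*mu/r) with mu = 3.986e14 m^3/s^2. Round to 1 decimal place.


Step 1: 2*mu/r = 2 * 3.986e14 / 9.491532e+06 = 83990656.0922
Step 2: v_esc = sqrt(83990656.0922) = 9164.6 m/s

9164.6


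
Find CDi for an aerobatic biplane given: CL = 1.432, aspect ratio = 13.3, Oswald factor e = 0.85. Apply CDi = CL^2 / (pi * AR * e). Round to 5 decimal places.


Step 1: CL^2 = 1.432^2 = 2.050624
Step 2: pi * AR * e = 3.14159 * 13.3 * 0.85 = 35.515705
Step 3: CDi = 2.050624 / 35.515705 = 0.05774

0.05774


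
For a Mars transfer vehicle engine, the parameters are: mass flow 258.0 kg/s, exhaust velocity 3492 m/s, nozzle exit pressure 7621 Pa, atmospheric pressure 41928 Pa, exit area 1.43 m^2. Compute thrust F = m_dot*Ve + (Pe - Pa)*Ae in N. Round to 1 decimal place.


Step 1: Momentum thrust = m_dot * Ve = 258.0 * 3492 = 900936.0 N
Step 2: Pressure thrust = (Pe - Pa) * Ae = (7621 - 41928) * 1.43 = -49059.01 N
Step 3: Total thrust F = 900936.0 + -49059.01 = 851877.0 N

851877.0


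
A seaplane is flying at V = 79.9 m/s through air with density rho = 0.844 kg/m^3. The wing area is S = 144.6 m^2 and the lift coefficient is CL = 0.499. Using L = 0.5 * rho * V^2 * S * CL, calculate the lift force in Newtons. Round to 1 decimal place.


Step 1: Calculate dynamic pressure q = 0.5 * 0.844 * 79.9^2 = 0.5 * 0.844 * 6384.01 = 2694.0522 Pa
Step 2: Multiply by wing area and lift coefficient: L = 2694.0522 * 144.6 * 0.499
Step 3: L = 389559.951 * 0.499 = 194390.4 N

194390.4


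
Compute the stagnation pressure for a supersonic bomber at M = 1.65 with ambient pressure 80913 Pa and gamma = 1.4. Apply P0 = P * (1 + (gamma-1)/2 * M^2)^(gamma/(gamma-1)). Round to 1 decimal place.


Step 1: (gamma-1)/2 * M^2 = 0.2 * 2.7225 = 0.5445
Step 2: 1 + 0.5445 = 1.5445
Step 3: Exponent gamma/(gamma-1) = 3.5
Step 4: P0 = 80913 * 1.5445^3.5 = 370489.6 Pa

370489.6


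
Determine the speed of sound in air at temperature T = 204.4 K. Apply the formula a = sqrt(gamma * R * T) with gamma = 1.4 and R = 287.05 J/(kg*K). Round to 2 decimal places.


Step 1: gamma * R * T = 1.4 * 287.05 * 204.4 = 82142.228
Step 2: a = sqrt(82142.228) = 286.60 m/s

286.60


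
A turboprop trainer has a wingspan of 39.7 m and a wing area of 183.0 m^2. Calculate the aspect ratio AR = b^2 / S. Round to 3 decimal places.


Step 1: b^2 = 39.7^2 = 1576.09
Step 2: AR = 1576.09 / 183.0 = 8.613

8.613


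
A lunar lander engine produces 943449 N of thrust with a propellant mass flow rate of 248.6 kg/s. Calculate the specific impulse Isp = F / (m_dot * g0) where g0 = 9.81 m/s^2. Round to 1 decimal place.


Step 1: m_dot * g0 = 248.6 * 9.81 = 2438.77
Step 2: Isp = 943449 / 2438.77 = 386.9 s

386.9


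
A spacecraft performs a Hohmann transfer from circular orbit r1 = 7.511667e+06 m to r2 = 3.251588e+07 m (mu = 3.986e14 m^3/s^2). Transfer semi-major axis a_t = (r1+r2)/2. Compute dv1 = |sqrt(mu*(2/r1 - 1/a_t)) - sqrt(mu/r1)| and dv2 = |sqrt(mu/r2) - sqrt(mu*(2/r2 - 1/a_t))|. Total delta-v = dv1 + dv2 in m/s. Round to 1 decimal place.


Step 1: Transfer semi-major axis a_t = (7.511667e+06 + 3.251588e+07) / 2 = 2.001377e+07 m
Step 2: v1 (circular at r1) = sqrt(mu/r1) = 7284.51 m/s
Step 3: v_t1 = sqrt(mu*(2/r1 - 1/a_t)) = 9285.04 m/s
Step 4: dv1 = |9285.04 - 7284.51| = 2000.53 m/s
Step 5: v2 (circular at r2) = 3501.23 m/s, v_t2 = 2144.99 m/s
Step 6: dv2 = |3501.23 - 2144.99| = 1356.25 m/s
Step 7: Total delta-v = 2000.53 + 1356.25 = 3356.8 m/s

3356.8


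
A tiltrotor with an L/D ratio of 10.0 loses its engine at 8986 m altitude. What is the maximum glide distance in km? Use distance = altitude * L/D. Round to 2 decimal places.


Step 1: Glide distance = altitude * L/D = 8986 * 10.0 = 89860.0 m
Step 2: Convert to km: 89860.0 / 1000 = 89.86 km

89.86


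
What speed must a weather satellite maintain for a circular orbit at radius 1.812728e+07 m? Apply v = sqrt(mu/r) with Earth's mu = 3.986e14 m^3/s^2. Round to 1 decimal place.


Step 1: mu / r = 3.986e14 / 1.812728e+07 = 21988958.0787
Step 2: v = sqrt(21988958.0787) = 4689.2 m/s

4689.2


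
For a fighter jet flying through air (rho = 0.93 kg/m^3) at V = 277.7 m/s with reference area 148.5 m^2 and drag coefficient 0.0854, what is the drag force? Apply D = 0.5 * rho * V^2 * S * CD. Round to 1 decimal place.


Step 1: Dynamic pressure q = 0.5 * 0.93 * 277.7^2 = 35859.5399 Pa
Step 2: Drag D = q * S * CD = 35859.5399 * 148.5 * 0.0854
Step 3: D = 454767.1 N

454767.1
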